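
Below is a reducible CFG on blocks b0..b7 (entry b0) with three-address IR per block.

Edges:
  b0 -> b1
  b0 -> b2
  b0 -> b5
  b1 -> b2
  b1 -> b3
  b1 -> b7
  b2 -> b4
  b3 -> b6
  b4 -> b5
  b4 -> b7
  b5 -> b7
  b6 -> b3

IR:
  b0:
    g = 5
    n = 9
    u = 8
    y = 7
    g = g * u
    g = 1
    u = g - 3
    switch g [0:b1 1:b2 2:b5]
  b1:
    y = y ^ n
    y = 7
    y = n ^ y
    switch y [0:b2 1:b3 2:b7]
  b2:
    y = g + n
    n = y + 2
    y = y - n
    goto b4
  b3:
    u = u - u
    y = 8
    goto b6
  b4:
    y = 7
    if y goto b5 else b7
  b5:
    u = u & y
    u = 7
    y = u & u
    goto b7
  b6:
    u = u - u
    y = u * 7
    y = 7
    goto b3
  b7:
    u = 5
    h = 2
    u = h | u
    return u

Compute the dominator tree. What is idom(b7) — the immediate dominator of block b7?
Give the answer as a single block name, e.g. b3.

idom tree: b1←b0 b2←b0 b3←b1 b4←b2 b5←b0 b6←b3 b7←b0
Dom∩ at merges:
  b2: preds {b0,b1}: {b0} ∩ {b0,b1} = {b0}; idom=b0
  b3: preds {b1,b6}: {b0,b1} ∩ {b0,b1,b3,b6} = {b0,b1}; idom=b1
  b5: preds {b0,b4}: {b0} ∩ {b0,b2,b4} = {b0}; idom=b0
  b7: preds {b1,b4,b5}: {b0,b1} ∩ {b0,b2,b4} ∩ {b0,b5} = {b0}; idom=b0

idom(b7) = b0

Answer: b0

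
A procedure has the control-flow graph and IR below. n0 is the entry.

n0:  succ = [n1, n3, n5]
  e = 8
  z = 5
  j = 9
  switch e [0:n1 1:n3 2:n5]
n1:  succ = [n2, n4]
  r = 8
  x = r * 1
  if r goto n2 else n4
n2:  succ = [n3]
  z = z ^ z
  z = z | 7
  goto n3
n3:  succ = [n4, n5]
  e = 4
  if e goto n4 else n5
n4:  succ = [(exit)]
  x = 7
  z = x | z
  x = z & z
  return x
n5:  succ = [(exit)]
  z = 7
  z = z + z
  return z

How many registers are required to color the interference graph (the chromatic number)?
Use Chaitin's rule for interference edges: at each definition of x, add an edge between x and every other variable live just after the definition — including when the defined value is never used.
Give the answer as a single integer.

Answer: 3

Derivation:
def/use:
  n0 def {e,j,z} use ∅
  n1 def {r,x} use ∅
  n2 def {z} use {z}
  n3 def {e} use ∅
  n4 def {x,z} use {z}
  n5 def {z} use ∅

Live sets:
  n0: in=∅ out={z}
  n1: in={z} out={z}
  n2: in={z} out={z}
  n3: in={z} out={z}
  n4: in={z} out=∅
  n5: in=∅ out=∅

Interfere edges:
  e: {j,z}
  j: {e,z}
  r: {x,z}
  x: {r,z}
  z: {e,j,r,x}

Chromatic number:
  clique {e,j,z} ⇒ need ≥ 3
  3-colouring: r0={z}  r1={e,r}  r2={j,x}
  χ = 3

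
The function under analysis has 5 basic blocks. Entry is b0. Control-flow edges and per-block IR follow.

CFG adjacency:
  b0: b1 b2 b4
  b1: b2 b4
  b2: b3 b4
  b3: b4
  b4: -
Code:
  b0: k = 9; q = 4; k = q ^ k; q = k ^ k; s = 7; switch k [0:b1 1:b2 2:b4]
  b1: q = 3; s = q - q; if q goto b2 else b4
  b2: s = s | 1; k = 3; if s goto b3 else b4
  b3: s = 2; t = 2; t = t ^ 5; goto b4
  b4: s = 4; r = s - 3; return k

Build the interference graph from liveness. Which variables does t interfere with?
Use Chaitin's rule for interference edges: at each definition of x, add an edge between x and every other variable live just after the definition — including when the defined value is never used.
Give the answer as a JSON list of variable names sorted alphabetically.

Per-block:
  b0: def={k,q,s} ue=∅
  b1: def={q,s} ue=∅
  b2: def={k,s} ue={s}
  b3: def={s,t} ue=∅
  b4: def={r,s} ue={k}

Backward fixpoint:
  live b0: ∅→{k,s}
  live b1: {k}→{k,s}
  live b2: {s}→{k}
  live b3: {k}→{k}
  live b4: {k}→∅

Conflict graph:
  k: {q,r,s,t}
  q: {k,s}
  r: {k}
  s: {k,q}
  t: {k}

N(t) = ["k"]

Answer: ["k"]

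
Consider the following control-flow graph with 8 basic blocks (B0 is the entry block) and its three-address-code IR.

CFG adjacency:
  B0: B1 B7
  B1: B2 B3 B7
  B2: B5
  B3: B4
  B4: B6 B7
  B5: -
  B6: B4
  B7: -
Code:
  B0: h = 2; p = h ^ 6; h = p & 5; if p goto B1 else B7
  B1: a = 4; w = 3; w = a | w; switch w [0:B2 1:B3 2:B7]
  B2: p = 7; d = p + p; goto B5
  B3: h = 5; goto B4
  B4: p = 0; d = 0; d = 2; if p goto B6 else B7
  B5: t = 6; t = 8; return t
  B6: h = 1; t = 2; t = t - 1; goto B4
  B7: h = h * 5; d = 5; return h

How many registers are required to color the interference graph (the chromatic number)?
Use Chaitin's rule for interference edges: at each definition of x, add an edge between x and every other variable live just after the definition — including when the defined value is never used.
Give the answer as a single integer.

def/use:
  B0: def={h,p} ue=∅
  B1: def={a,w} ue=∅
  B2: def={d,p} ue=∅
  B3: def={h} ue=∅
  B4: def={d,p} ue=∅
  B5: def={t} ue=∅
  B6: def={h,t} ue=∅
  B7: def={d,h} ue={h}

Liveness:
  live B0: ∅→{h}
  live B1: {h}→{h}
  live B2: ∅→∅
  live B3: ∅→{h}
  live B4: {h}→{h}
  live B5: ∅→∅
  live B6: ∅→{h}
  live B7: {h}→∅

Interference:
  a: {h,w}
  d: {h,p}
  h: {a,d,p,t,w}
  p: {d,h}
  t: {h}
  w: {a,h}

Registers:
  clique {a,h,w} ⇒ need ≥ 3
  assign a→r1 d→r1 h→r0 p→r2 t→r1 w→r2 — no edge inside a register ⇒ χ ≤ 3
  χ = 3

Answer: 3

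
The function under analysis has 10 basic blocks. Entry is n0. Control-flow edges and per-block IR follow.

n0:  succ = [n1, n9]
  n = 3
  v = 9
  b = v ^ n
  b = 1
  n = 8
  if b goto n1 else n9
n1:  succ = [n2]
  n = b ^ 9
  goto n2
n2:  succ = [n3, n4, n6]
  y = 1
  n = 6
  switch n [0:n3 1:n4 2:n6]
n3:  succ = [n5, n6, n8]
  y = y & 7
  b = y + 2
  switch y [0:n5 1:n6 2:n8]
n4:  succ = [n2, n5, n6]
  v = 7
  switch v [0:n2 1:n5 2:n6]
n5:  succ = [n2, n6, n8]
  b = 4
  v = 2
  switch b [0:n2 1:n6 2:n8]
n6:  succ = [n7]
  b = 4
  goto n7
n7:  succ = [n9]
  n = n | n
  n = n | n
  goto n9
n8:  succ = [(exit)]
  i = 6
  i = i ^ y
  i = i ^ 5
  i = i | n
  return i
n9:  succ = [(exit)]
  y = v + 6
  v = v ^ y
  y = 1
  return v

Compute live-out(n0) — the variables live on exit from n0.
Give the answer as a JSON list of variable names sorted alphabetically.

Per-block:
  n0: def={b,n,v} ue=∅
  n1: def={n} ue={b}
  n2: def={n,y} ue=∅
  n3: def={b,y} ue={y}
  n4: def={v} ue=∅
  n5: def={b,v} ue=∅
  n6: def={b} ue=∅
  n7: def={n} ue={n}
  n8: def={i} ue={n,y}
  n9: def={v,y} ue={v}

Liveness:
  n0 li=∅ lo={b,v}
  n1 li={b,v} lo={v}
  n2 li={v} lo={n,v,y}
  n3 li={n,v,y} lo={n,v,y}
  n4 li={n,y} lo={n,v,y}
  n5 li={n,y} lo={n,v,y}
  n6 li={n,v} lo={n,v}
  n7 li={n,v} lo={v}
  n8 li={n,y} lo=∅
  n9 li={v} lo=∅

live-out(n0) = ["b", "v"]

Answer: ["b", "v"]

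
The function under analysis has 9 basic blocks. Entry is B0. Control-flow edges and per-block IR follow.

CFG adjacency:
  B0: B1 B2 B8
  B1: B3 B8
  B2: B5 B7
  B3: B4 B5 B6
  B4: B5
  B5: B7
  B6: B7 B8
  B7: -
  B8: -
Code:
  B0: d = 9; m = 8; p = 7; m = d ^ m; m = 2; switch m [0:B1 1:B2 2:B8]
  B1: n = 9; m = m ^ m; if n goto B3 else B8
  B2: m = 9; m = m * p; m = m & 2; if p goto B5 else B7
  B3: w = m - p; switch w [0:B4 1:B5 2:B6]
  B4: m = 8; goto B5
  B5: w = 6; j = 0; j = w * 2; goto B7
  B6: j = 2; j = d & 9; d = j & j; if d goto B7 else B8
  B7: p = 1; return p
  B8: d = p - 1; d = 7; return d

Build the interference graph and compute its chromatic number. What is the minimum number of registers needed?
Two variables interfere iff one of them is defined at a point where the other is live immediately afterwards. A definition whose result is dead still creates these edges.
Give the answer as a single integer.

Block summaries:
  B0 def {d,m,p} use ∅
  B1 def {m,n} use {m}
  B2 def {m} use {p}
  B3 def {w} use {m,p}
  B4 def {m} use ∅
  B5 def {j,w} use ∅
  B6 def {d,j} use {d}
  B7 def {p} use ∅
  B8 def {d} use {p}

Backward fixpoint:
  B0: in=∅ out={d,m,p}
  B1: in={d,m,p} out={d,m,p}
  B2: in={p} out=∅
  B3: in={d,m,p} out={d,p}
  B4: in=∅ out=∅
  B5: in=∅ out=∅
  B6: in={d,p} out={p}
  B7: in=∅ out=∅
  B8: in={p} out=∅

Interference:
  d↔{j,m,n,p,w}
  j↔{d,p,w}
  m↔{d,n,p}
  n↔{d,m,p}
  p↔{d,j,m,n,w}
  w↔{d,j,p}

Chromatic number:
  clique {d,j,p,w} ⇒ need ≥ 4
  assign d→c0 j→c2 m→c2 n→c3 p→c1 w→c3 — no edge inside a register ⇒ χ ≤ 4
  χ = 4

Answer: 4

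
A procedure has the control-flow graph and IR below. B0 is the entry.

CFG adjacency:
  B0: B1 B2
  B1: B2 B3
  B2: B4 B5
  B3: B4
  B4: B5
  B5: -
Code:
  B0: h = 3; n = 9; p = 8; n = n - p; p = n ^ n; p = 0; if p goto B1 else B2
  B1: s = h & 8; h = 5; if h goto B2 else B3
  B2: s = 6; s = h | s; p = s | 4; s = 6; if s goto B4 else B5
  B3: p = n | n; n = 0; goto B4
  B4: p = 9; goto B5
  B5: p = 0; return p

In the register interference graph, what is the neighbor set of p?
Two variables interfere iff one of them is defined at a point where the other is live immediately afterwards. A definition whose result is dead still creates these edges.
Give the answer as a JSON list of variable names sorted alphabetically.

Answer: ["h", "n"]

Analysis:
Per-block:
  B0 def {h,n,p} use ∅
  B1 def {h,s} use {h}
  B2 def {p,s} use {h}
  B3 def {n,p} use {n}
  B4 def {p} use ∅
  B5 def {p} use ∅

Backward fixpoint:
  B0: in=∅ out={h,n}
  B1: in={h,n} out={h,n}
  B2: in={h} out=∅
  B3: in={n} out=∅
  B4: in=∅ out=∅
  B5: in=∅ out=∅

Conflict graph:
  h — {n,p,s}
  n — {h,p,s}
  p — {h,n}
  s — {h,n}

N(p) = ["h", "n"]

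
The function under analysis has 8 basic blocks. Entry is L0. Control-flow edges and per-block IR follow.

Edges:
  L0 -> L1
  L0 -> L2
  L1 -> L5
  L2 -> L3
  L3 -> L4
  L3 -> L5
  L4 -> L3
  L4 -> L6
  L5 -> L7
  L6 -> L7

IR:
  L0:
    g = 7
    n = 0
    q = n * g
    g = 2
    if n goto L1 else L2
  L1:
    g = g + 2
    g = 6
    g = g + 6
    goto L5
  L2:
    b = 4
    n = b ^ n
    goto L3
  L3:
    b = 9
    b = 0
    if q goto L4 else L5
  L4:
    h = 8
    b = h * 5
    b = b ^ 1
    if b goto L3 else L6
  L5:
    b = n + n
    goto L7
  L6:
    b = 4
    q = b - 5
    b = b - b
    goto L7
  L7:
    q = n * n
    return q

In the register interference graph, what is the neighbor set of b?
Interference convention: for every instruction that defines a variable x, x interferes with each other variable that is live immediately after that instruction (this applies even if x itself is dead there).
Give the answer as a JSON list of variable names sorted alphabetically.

Per-block:
  L0: {g,n,q} / ∅
  L1: {g} / {g}
  L2: {b,n} / {n}
  L3: {b} / {q}
  L4: {b,h} / ∅
  L5: {b} / {n}
  L6: {b,q} / ∅
  L7: {q} / {n}

Liveness:
  L0: in=∅ out={g,n,q}
  L1: in={g,n} out={n}
  L2: in={n,q} out={n,q}
  L3: in={n,q} out={n,q}
  L4: in={n,q} out={n,q}
  L5: in={n} out={n}
  L6: in={n} out={n}
  L7: in={n} out=∅

Interference:
  b: {n,q}
  g: {n,q}
  h: {n,q}
  n: {b,g,h,q}
  q: {b,g,h,n}

N(b) = ["n", "q"]

Answer: ["n", "q"]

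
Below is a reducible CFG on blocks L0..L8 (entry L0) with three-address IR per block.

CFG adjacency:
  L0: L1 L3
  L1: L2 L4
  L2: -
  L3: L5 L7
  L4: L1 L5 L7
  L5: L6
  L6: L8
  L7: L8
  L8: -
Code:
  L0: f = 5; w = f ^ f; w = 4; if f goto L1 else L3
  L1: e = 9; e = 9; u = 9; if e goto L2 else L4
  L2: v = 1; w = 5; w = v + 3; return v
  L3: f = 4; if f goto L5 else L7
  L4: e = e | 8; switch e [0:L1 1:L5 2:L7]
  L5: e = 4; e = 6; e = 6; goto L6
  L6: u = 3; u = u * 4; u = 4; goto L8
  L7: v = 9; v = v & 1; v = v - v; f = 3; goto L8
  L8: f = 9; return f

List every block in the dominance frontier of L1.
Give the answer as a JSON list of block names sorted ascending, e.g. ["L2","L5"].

idom tree: L1←L0 L2←L1 L3←L0 L4←L1 L5←L0 L6←L5 L7←L0 L8←L0
Dom∩ at merges:
  L1: preds {L0,L4}: {L0} ∩ {L0,L1,L4} = {L0}; idom=L0
  L5: preds {L3,L4}: {L0,L3} ∩ {L0,L1,L4} = {L0}; idom=L0
  L7: preds {L3,L4}: {L0,L3} ∩ {L0,L1,L4} = {L0}; idom=L0
  L8: preds {L6,L7}: {L0,L5,L6} ∩ {L0,L7} = {L0}; idom=L0

Frontier:
  L1←L0: walk · to L0
  L1←L4: walk L4→L1 to L0
  L5←L3: walk L3 to L0
  L5←L4: walk L4→L1 to L0
  L7←L3: walk L3 to L0
  L7←L4: walk L4→L1 to L0
  L8←L6: walk L6→L5 to L0
  L8←L7: walk L7 to L0
  L0 → ∅
  L1 → {L1,L5,L7}
  L2 → ∅
  L3 → {L5,L7}
  L4 → {L1,L5,L7}
  L5 → {L8}
  L6 → {L8}
  L7 → {L8}
  L8 → ∅

DF(L1) = ["L1", "L5", "L7"]

Answer: ["L1", "L5", "L7"]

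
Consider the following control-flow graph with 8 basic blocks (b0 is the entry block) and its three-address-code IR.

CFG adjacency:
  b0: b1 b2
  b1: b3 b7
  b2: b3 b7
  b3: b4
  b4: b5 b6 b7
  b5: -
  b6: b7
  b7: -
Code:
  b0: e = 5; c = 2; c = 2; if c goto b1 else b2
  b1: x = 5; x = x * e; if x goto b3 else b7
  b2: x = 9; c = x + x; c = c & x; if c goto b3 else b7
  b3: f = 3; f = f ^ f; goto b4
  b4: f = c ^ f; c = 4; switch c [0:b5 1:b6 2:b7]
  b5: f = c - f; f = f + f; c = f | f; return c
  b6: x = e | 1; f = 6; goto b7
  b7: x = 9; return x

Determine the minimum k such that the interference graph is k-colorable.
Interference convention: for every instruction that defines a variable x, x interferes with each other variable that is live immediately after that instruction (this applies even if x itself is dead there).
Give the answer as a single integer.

Answer: 3

Working:
def/use:
  b0: {c,e} / ∅
  b1: {x} / {e}
  b2: {c,x} / ∅
  b3: {f} / ∅
  b4: {c,f} / {c,f}
  b5: {c,f} / {c,f}
  b6: {f,x} / {e}
  b7: {x} / ∅

Backward fixpoint:
  b0 li=∅ lo={c,e}
  b1 li={c,e} lo={c,e}
  b2 li={e} lo={c,e}
  b3 li={c,e} lo={c,e,f}
  b4 li={c,e,f} lo={c,e,f}
  b5 li={c,f} lo=∅
  b6 li={e} lo=∅
  b7 li=∅ lo=∅

Interference:
  c: {e,f,x}
  e: {c,f,x}
  f: {c,e}
  x: {c,e}

Registers:
  lower bound: {c,e,f} mutually conflict ⇒ χ ≥ 3
  3-colouring: c0={c}  c1={e}  c2={f,x}
  χ = 3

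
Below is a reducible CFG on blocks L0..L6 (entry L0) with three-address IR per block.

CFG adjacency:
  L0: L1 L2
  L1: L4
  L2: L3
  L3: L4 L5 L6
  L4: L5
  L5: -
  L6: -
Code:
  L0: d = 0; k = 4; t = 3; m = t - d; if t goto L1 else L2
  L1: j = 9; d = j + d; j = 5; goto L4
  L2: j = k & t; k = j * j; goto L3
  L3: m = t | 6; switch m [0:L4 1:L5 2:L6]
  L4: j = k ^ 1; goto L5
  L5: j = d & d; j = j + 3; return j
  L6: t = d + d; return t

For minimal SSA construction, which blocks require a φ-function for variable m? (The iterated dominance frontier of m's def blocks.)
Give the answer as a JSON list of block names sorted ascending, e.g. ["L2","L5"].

Answer: ["L4", "L5"]

Analysis:
idom tree: L1←L0 L2←L0 L3←L2 L4←L0 L5←L0 L6←L3
Dom at joins:
  L4: preds {L1,L3}: {L0,L1} ∩ {L0,L2,L3} = {L0}; idom=L0
  L5: preds {L3,L4}: {L0,L2,L3} ∩ {L0,L4} = {L0}; idom=L0

Frontier:
  join L4 pred L1: L1 stop@L0
  join L4 pred L3: L3→L2 stop@L0
  join L5 pred L3: L3→L2 stop@L0
  join L5 pred L4: L4 stop@L0
  L0: DF=∅
  L1: DF={L4}
  L2: DF={L4,L5}
  L3: DF={L4,L5}
  L4: DF={L5}
  L5: DF=∅
  L6: DF=∅

φ for m: defs {L0,L3}
  DF⁺ = {L4,L5}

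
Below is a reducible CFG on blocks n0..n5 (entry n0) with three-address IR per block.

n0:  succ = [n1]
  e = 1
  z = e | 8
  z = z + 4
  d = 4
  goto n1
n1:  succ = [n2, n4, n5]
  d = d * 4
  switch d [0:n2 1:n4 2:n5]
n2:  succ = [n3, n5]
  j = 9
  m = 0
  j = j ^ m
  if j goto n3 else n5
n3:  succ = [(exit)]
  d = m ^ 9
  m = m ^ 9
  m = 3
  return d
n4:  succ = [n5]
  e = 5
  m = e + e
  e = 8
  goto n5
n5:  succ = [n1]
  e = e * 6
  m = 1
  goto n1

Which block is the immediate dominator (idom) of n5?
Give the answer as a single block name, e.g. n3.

idom tree: n1←n0 n2←n1 n3←n2 n4←n1 n5←n1
Join-block Dom:
  n1: preds {n0,n5}: {n0} ∩ {n0,n1,n5} = {n0}; idom=n0
  n5: preds {n1,n2,n4}: {n0,n1} ∩ {n0,n1,n2} ∩ {n0,n1,n4} = {n0,n1}; idom=n1

idom(n5) = n1

Answer: n1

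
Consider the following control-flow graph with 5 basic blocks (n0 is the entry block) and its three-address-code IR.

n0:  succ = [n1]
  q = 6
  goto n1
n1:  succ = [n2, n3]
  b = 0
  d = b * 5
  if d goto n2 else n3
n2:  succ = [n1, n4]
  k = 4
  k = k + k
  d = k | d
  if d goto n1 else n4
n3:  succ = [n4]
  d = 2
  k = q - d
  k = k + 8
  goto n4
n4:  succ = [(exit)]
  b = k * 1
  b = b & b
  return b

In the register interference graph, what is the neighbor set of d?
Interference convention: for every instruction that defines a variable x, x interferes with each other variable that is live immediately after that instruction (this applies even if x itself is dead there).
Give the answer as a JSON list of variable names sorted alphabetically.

def/use:
  n0 def {q} use ∅
  n1 def {b,d} use ∅
  n2 def {d,k} use {d}
  n3 def {d,k} use {q}
  n4 def {b} use {k}

Backward fixpoint:
  n0 li=∅ lo={q}
  n1 li={q} lo={d,q}
  n2 li={d,q} lo={k,q}
  n3 li={q} lo={k}
  n4 li={k} lo=∅

Interfere edges:
  b: {q}
  d: {k,q}
  k: {d,q}
  q: {b,d,k}

N(d) = ["k", "q"]

Answer: ["k", "q"]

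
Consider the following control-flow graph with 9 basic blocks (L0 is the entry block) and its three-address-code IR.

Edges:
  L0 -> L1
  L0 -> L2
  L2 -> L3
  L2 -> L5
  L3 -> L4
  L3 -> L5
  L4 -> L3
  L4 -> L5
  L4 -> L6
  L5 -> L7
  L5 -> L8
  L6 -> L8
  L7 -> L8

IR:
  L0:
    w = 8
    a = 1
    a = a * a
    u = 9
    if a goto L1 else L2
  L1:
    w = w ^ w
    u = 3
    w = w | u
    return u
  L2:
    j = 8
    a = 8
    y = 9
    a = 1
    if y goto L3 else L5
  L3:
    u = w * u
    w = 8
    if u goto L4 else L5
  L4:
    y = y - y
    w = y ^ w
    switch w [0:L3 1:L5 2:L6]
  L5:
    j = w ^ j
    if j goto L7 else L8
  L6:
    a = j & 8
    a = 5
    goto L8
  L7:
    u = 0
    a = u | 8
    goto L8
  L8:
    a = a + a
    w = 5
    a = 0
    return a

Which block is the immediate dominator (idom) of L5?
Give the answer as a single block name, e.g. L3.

Answer: L2

Analysis:
idom tree: L1←L0 L2←L0 L3←L2 L4←L3 L5←L2 L6←L4 L7←L5 L8←L2
Dom at joins:
  L3: preds {L2,L4}: {L0,L2} ∩ {L0,L2,L3,L4} = {L0,L2}; idom=L2
  L5: preds {L2,L3,L4}: {L0,L2} ∩ {L0,L2,L3} ∩ {L0,L2,L3,L4} = {L0,L2}; idom=L2
  L8: preds {L5,L6,L7}: {L0,L2,L5} ∩ {L0,L2,L3,L4,L6} ∩ {L0,L2,L5,L7} = {L0,L2}; idom=L2

idom(L5) = L2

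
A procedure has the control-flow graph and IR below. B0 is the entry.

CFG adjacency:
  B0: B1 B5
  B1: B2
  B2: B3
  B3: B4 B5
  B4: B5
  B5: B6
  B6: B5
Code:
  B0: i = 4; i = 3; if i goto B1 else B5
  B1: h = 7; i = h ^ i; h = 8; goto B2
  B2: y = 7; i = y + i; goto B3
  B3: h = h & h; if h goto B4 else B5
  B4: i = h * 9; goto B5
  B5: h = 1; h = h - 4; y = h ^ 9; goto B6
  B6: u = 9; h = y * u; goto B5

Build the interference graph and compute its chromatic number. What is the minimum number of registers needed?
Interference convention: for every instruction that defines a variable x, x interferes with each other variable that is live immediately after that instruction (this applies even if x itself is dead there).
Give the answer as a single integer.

Answer: 3

Analysis:
Per-block:
  B0: {i} / ∅
  B1: {h,i} / {i}
  B2: {i,y} / {i}
  B3: {h} / {h}
  B4: {i} / {h}
  B5: {h,y} / ∅
  B6: {h,u} / {y}

Liveness:
  B0: in=∅ out={i}
  B1: in={i} out={h,i}
  B2: in={h,i} out={h}
  B3: in={h} out={h}
  B4: in={h} out=∅
  B5: in=∅ out={y}
  B6: in={y} out=∅

Interfere edges:
  h↔{i,y}
  i↔{h,y}
  u↔{y}
  y↔{h,i,u}

Registers:
  lower bound: {h,i,y} mutually conflict ⇒ χ ≥ 3
  3-colouring: r0={y}  r1={h,u}  r2={i}
  χ = 3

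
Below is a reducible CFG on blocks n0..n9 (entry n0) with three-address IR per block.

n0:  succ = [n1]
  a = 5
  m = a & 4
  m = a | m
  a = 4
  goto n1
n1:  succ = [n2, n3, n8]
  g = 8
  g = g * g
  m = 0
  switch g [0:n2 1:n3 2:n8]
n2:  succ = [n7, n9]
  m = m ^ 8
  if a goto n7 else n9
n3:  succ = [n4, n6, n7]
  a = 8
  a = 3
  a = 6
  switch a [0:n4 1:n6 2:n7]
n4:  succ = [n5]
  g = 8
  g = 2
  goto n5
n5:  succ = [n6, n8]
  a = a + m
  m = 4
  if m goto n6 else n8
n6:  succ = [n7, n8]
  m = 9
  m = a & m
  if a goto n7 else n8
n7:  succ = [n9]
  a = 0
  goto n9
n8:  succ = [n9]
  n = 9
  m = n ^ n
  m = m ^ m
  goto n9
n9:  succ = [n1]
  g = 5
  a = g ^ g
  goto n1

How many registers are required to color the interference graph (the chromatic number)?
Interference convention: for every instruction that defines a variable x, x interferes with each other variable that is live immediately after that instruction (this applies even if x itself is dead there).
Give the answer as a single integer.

Answer: 3

Working:
Block summaries:
  n0: def={a,m} ue=∅
  n1: def={g,m} ue=∅
  n2: def={m} ue={a,m}
  n3: def={a} ue=∅
  n4: def={g} ue=∅
  n5: def={a,m} ue={a,m}
  n6: def={m} ue={a}
  n7: def={a} ue=∅
  n8: def={m,n} ue=∅
  n9: def={a,g} ue=∅

Liveness:
  n0 li=∅ lo={a}
  n1 li={a} lo={a,m}
  n2 li={a,m} lo=∅
  n3 li={m} lo={a,m}
  n4 li={a,m} lo={a,m}
  n5 li={a,m} lo={a}
  n6 li={a} lo=∅
  n7 li=∅ lo=∅
  n8 li=∅ lo=∅
  n9 li=∅ lo={a}

Conflict graph:
  a↔{g,m}
  g↔{a,m}
  m↔{a,g}
  n↔∅

Colouring:
  {a,g,m} pairwise interfere (3-clique) ⇒ χ ≥ 3
  assign a→R0 g→R1 m→R2 n→R0 — no edge inside a register ⇒ χ ≤ 3
  χ = 3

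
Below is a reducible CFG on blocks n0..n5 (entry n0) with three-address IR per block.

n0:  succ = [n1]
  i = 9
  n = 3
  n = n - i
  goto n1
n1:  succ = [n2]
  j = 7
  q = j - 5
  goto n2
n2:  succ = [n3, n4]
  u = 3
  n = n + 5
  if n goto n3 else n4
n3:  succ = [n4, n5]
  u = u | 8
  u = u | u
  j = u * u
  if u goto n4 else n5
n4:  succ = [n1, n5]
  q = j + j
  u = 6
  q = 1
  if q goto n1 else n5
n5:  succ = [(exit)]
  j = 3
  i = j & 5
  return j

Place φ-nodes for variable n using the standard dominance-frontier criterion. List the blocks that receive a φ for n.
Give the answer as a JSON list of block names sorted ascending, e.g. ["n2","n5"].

idom tree: n1←n0 n2←n1 n3←n2 n4←n2 n5←n2
Join-block Dom:
  n1: preds {n0,n4}: {n0} ∩ {n0,n1,n2,n4} = {n0}; idom=n0
  n4: preds {n2,n3}: {n0,n1,n2} ∩ {n0,n1,n2,n3} = {n0,n1,n2}; idom=n2
  n5: preds {n3,n4}: {n0,n1,n2,n3} ∩ {n0,n1,n2,n4} = {n0,n1,n2}; idom=n2

DF derivation:
  join n1 pred n0: · stop@n0
  join n1 pred n4: n4→n2→n1 stop@n0
  join n4 pred n2: · stop@n2
  join n4 pred n3: n3 stop@n2
  join n5 pred n3: n3 stop@n2
  join n5 pred n4: n4 stop@n2
  n0: DF=∅
  n1: DF={n1}
  n2: DF={n1}
  n3: DF={n4,n5}
  n4: DF={n1,n5}
  n5: DF=∅

φ for n: defs {n0,n2}
  DF⁺ = {n1}

Answer: ["n1"]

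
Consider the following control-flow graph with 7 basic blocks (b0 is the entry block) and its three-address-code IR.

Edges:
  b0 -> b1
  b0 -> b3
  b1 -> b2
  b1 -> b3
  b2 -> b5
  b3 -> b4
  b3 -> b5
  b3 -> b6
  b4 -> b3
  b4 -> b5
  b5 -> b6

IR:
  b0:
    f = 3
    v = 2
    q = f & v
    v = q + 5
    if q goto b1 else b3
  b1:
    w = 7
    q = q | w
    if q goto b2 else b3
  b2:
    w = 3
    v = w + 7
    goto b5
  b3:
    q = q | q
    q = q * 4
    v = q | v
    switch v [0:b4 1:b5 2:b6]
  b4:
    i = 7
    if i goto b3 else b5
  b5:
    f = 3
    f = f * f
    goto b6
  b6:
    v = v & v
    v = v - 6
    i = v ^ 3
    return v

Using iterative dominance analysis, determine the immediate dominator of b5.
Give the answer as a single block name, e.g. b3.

idom tree: b1←b0 b2←b1 b3←b0 b4←b3 b5←b0 b6←b0
Dom∩ at merges:
  b3: preds {b0,b1,b4}: {b0} ∩ {b0,b1} ∩ {b0,b3,b4} = {b0}; idom=b0
  b5: preds {b2,b3,b4}: {b0,b1,b2} ∩ {b0,b3} ∩ {b0,b3,b4} = {b0}; idom=b0
  b6: preds {b3,b5}: {b0,b3} ∩ {b0,b5} = {b0}; idom=b0

idom(b5) = b0

Answer: b0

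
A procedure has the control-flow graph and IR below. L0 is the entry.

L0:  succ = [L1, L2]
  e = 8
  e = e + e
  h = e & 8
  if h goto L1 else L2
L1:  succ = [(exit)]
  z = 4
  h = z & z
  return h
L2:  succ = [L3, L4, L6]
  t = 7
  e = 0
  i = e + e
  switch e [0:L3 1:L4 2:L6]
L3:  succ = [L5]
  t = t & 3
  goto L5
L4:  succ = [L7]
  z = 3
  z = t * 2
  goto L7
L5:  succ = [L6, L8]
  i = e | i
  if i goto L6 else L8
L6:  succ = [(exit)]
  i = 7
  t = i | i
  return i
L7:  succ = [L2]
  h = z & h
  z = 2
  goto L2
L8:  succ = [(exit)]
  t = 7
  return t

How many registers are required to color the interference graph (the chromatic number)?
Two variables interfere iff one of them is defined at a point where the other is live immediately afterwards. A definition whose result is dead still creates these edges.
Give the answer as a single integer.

Answer: 4

Working:
Per-block:
  L0: {e,h} / ∅
  L1: {h,z} / ∅
  L2: {e,i,t} / ∅
  L3: {t} / {t}
  L4: {z} / {t}
  L5: {i} / {e,i}
  L6: {i,t} / ∅
  L7: {h,z} / {h,z}
  L8: {t} / ∅

Liveness:
  L0 li=∅ lo={h}
  L1 li=∅ lo=∅
  L2 li={h} lo={e,h,i,t}
  L3 li={e,i,t} lo={e,i}
  L4 li={h,t} lo={h,z}
  L5 li={e,i} lo=∅
  L6 li=∅ lo=∅
  L7 li={h,z} lo={h}
  L8 li=∅ lo=∅

Interference:
  e — {h,i,t}
  h — {e,i,t,z}
  i — {e,h,t}
  t — {e,h,i,z}
  z — {h,t}

Colouring:
  lower bound: {e,h,i,t} mutually conflict ⇒ χ ≥ 4
  assign e→R2 h→R0 i→R3 t→R1 z→R2 — no edge inside a register ⇒ χ ≤ 4
  χ = 4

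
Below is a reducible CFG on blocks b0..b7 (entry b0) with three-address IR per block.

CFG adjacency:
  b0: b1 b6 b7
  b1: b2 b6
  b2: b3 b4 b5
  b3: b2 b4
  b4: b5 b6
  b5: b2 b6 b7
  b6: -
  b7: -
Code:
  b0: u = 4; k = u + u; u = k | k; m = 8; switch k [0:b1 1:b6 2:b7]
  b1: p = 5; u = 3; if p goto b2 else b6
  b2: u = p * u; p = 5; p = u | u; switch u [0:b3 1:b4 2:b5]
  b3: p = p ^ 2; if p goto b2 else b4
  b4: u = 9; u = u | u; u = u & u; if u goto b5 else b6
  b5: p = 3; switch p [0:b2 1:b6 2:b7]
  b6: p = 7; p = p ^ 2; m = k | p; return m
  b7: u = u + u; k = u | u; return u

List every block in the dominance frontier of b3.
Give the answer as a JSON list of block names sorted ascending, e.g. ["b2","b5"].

idom tree: b1←b0 b2←b1 b3←b2 b4←b2 b5←b2 b6←b0 b7←b0
Dom at joins:
  b2: preds {b1,b3,b5}: {b0,b1} ∩ {b0,b1,b2,b3} ∩ {b0,b1,b2,b5} = {b0,b1}; idom=b1
  b4: preds {b2,b3}: {b0,b1,b2} ∩ {b0,b1,b2,b3} = {b0,b1,b2}; idom=b2
  b5: preds {b2,b4}: {b0,b1,b2} ∩ {b0,b1,b2,b4} = {b0,b1,b2}; idom=b2
  b6: preds {b0,b1,b4,b5}: {b0} ∩ {b0,b1} ∩ {b0,b1,b2,b4} ∩ {b0,b1,b2,b5} = {b0}; idom=b0
  b7: preds {b0,b5}: {b0} ∩ {b0,b1,b2,b5} = {b0}; idom=b0

DF derivation:
  b2←b1: walk · to b1
  b2←b3: walk b3→b2 to b1
  b2←b5: walk b5→b2 to b1
  b4←b2: walk · to b2
  b4←b3: walk b3 to b2
  b5←b2: walk · to b2
  b5←b4: walk b4 to b2
  b6←b0: walk · to b0
  b6←b1: walk b1 to b0
  b6←b4: walk b4→b2→b1 to b0
  b6←b5: walk b5→b2→b1 to b0
  b7←b0: walk · to b0
  b7←b5: walk b5→b2→b1 to b0
  b0: DF=∅
  b1: DF={b6,b7}
  b2: DF={b2,b6,b7}
  b3: DF={b2,b4}
  b4: DF={b5,b6}
  b5: DF={b2,b6,b7}
  b6: DF=∅
  b7: DF=∅

DF(b3) = ["b2", "b4"]

Answer: ["b2", "b4"]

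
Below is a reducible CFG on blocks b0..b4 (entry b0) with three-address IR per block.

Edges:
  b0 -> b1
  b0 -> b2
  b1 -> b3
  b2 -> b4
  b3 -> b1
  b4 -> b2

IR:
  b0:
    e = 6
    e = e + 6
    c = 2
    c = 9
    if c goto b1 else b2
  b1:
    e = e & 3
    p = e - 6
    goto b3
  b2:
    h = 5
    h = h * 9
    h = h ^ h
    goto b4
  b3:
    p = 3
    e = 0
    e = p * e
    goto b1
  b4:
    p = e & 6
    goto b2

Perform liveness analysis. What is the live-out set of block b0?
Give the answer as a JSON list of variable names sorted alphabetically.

Per-block:
  b0: {c,e} / ∅
  b1: {e,p} / {e}
  b2: {h} / ∅
  b3: {e,p} / ∅
  b4: {p} / {e}

Backward fixpoint:
  b0 li=∅ lo={e}
  b1 li={e} lo=∅
  b2 li={e} lo={e}
  b3 li=∅ lo={e}
  b4 li={e} lo={e}

live-out(b0) = ["e"]

Answer: ["e"]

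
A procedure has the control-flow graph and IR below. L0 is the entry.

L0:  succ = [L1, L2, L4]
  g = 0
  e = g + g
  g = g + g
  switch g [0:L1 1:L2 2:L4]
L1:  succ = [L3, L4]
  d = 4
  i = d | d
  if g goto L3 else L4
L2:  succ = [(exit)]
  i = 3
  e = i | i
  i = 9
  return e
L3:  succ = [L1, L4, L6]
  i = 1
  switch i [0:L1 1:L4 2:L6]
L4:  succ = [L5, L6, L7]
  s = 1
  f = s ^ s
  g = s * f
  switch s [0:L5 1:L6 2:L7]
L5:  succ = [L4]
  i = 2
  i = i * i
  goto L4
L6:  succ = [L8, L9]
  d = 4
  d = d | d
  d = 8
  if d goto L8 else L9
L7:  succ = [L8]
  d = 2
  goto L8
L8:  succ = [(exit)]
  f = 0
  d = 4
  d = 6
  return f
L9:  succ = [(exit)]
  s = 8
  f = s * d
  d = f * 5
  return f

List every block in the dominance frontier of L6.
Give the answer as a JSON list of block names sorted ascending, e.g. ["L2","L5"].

Answer: ["L8"]

Analysis:
idom tree: L1←L0 L2←L0 L3←L1 L4←L0 L5←L4 L6←L0 L7←L4 L8←L0 L9←L6
Join-block Dom:
  L1: preds {L0,L3}: {L0} ∩ {L0,L1,L3} = {L0}; idom=L0
  L4: preds {L0,L1,L3,L5}: {L0} ∩ {L0,L1} ∩ {L0,L1,L3} ∩ {L0,L4,L5} = {L0}; idom=L0
  L6: preds {L3,L4}: {L0,L1,L3} ∩ {L0,L4} = {L0}; idom=L0
  L8: preds {L6,L7}: {L0,L6} ∩ {L0,L4,L7} = {L0}; idom=L0

DF derivation:
  L1←L0: walk · to L0
  L1←L3: walk L3→L1 to L0
  L4←L0: walk · to L0
  L4←L1: walk L1 to L0
  L4←L3: walk L3→L1 to L0
  L4←L5: walk L5→L4 to L0
  L6←L3: walk L3→L1 to L0
  L6←L4: walk L4 to L0
  L8←L6: walk L6 to L0
  L8←L7: walk L7→L4 to L0
  DF(L0)=∅
  DF(L1)={L1,L4,L6}
  DF(L2)=∅
  DF(L3)={L1,L4,L6}
  DF(L4)={L4,L6,L8}
  DF(L5)={L4}
  DF(L6)={L8}
  DF(L7)={L8}
  DF(L8)=∅
  DF(L9)=∅

DF(L6) = ["L8"]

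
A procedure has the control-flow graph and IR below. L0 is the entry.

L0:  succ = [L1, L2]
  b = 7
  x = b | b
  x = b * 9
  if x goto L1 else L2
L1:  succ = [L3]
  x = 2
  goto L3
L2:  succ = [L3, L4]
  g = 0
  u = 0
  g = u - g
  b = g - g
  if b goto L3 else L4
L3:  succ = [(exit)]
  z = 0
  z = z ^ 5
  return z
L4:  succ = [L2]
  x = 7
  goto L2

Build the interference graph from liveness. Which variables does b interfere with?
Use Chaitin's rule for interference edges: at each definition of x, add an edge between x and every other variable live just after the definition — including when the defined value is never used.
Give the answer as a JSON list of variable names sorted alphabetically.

Answer: ["x"]

Working:
Block summaries:
  L0: {b,x} / ∅
  L1: {x} / ∅
  L2: {b,g,u} / ∅
  L3: {z} / ∅
  L4: {x} / ∅

Liveness:
  live L0: ∅→∅
  live L1: ∅→∅
  live L2: ∅→∅
  live L3: ∅→∅
  live L4: ∅→∅

Interfere edges:
  b: {x}
  g: {u}
  u: {g}
  x: {b}
  z: ∅

N(b) = ["x"]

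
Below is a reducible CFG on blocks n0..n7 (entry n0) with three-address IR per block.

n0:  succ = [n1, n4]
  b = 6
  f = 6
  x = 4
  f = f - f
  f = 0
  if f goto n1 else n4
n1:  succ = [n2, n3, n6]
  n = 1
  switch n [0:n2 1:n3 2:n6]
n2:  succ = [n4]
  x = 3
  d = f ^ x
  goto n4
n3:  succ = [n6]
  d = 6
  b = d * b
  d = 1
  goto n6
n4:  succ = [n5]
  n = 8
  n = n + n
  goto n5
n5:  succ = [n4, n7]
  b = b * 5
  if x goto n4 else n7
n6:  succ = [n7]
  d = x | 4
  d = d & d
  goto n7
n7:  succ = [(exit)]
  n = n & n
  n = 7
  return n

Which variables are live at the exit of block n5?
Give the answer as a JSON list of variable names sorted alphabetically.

Answer: ["b", "n", "x"]

Derivation:
def/use:
  n0: def={b,f,x} ue=∅
  n1: def={n} ue=∅
  n2: def={d,x} ue={f}
  n3: def={b,d} ue={b}
  n4: def={n} ue=∅
  n5: def={b} ue={b,x}
  n6: def={d} ue={x}
  n7: def={n} ue={n}

Backward fixpoint:
  live n0: ∅→{b,f,x}
  live n1: {b,f,x}→{b,f,n,x}
  live n2: {b,f}→{b,x}
  live n3: {b,n,x}→{n,x}
  live n4: {b,x}→{b,n,x}
  live n5: {b,n,x}→{b,n,x}
  live n6: {n,x}→{n}
  live n7: {n}→∅

live-out(n5) = ["b", "n", "x"]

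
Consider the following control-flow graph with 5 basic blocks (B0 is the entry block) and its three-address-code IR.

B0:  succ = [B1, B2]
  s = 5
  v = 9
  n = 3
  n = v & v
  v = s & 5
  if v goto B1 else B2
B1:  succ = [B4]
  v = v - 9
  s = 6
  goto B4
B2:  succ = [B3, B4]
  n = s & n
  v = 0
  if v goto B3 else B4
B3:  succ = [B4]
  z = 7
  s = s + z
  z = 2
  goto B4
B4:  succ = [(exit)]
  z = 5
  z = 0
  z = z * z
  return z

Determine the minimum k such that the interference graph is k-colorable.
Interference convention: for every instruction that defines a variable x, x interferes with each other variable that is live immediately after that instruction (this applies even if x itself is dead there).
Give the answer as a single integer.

Block summaries:
  B0: {n,s,v} / ∅
  B1: {s,v} / {v}
  B2: {n,v} / {n,s}
  B3: {s,z} / {s}
  B4: {z} / ∅

Live sets:
  live B0: ∅→{n,s,v}
  live B1: {v}→∅
  live B2: {n,s}→{s}
  live B3: {s}→∅
  live B4: ∅→∅

Interference:
  n: {s,v}
  s: {n,v,z}
  v: {n,s}
  z: {s}

Registers:
  clique {n,s,v} ⇒ need ≥ 3
  3-colouring: r0={s}  r1={n,z}  r2={v}
  χ = 3

Answer: 3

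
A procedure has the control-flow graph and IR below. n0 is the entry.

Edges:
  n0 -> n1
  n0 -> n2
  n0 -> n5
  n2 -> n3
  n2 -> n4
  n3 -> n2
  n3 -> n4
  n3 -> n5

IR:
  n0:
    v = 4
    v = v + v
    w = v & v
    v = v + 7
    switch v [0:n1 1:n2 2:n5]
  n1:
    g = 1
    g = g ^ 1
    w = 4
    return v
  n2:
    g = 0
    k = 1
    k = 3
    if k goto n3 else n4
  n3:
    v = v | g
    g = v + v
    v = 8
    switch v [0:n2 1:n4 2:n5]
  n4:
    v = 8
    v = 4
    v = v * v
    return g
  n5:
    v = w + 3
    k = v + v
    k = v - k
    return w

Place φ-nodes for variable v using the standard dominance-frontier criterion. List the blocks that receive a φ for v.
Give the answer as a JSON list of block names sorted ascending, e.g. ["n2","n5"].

idom tree: n1←n0 n2←n0 n3←n2 n4←n2 n5←n0
Dom∩ at merges:
  n2: preds {n0,n3}: {n0} ∩ {n0,n2,n3} = {n0}; idom=n0
  n4: preds {n2,n3}: {n0,n2} ∩ {n0,n2,n3} = {n0,n2}; idom=n2
  n5: preds {n0,n3}: {n0} ∩ {n0,n2,n3} = {n0}; idom=n0

DF walk-up:
  n2←n0: walk · to n0
  n2←n3: walk n3→n2 to n0
  n4←n2: walk · to n2
  n4←n3: walk n3 to n2
  n5←n0: walk · to n0
  n5←n3: walk n3→n2 to n0
  n0: DF=∅
  n1: DF=∅
  n2: DF={n2,n5}
  n3: DF={n2,n4,n5}
  n4: DF=∅
  n5: DF=∅

φ for v: defs {n0,n3,n4,n5}
  DF⁺ = {n2,n4,n5}

Answer: ["n2", "n4", "n5"]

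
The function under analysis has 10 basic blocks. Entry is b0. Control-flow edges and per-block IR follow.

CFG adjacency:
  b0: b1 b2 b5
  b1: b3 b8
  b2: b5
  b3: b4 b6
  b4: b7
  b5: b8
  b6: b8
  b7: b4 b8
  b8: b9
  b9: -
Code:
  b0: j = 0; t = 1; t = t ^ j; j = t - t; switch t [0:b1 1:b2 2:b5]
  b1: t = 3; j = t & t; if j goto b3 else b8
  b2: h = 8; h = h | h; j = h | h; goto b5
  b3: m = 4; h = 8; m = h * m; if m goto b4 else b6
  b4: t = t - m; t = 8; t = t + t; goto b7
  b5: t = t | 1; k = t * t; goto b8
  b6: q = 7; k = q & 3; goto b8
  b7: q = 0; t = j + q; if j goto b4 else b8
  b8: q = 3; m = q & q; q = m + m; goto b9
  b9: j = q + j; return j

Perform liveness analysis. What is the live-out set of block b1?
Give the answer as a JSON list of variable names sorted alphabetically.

Per-block:
  b0: def={j,t} ue=∅
  b1: def={j,t} ue=∅
  b2: def={h,j} ue=∅
  b3: def={h,m} ue=∅
  b4: def={t} ue={m,t}
  b5: def={k,t} ue={t}
  b6: def={k,q} ue=∅
  b7: def={q,t} ue={j}
  b8: def={m,q} ue=∅
  b9: def={j} ue={j,q}

Backward fixpoint:
  b0 li=∅ lo={j,t}
  b1 li=∅ lo={j,t}
  b2 li={t} lo={j,t}
  b3 li={j,t} lo={j,m,t}
  b4 li={j,m,t} lo={j,m}
  b5 li={j,t} lo={j}
  b6 li={j} lo={j}
  b7 li={j,m} lo={j,m,t}
  b8 li={j} lo={j,q}
  b9 li={j,q} lo=∅

live-out(b1) = ["j", "t"]

Answer: ["j", "t"]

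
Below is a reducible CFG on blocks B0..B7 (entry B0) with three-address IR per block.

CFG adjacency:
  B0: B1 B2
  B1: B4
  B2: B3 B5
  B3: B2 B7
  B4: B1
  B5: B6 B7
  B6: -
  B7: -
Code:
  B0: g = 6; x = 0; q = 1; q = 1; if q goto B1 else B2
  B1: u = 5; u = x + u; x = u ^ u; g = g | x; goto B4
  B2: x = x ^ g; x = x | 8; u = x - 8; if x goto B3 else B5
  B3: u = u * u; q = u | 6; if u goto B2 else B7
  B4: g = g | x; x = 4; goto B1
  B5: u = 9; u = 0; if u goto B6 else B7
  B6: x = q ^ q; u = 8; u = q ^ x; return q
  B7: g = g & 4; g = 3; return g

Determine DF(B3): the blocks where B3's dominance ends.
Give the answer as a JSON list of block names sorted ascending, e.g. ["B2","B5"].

Answer: ["B2", "B7"]

Analysis:
idom tree: B1←B0 B2←B0 B3←B2 B4←B1 B5←B2 B6←B5 B7←B2
Join-block Dom:
  B1: preds {B0,B4}: {B0} ∩ {B0,B1,B4} = {B0}; idom=B0
  B2: preds {B0,B3}: {B0} ∩ {B0,B2,B3} = {B0}; idom=B0
  B7: preds {B3,B5}: {B0,B2,B3} ∩ {B0,B2,B5} = {B0,B2}; idom=B2

DF derivation:
  join B1 pred B0: · stop@B0
  join B1 pred B4: B4→B1 stop@B0
  join B2 pred B0: · stop@B0
  join B2 pred B3: B3→B2 stop@B0
  join B7 pred B3: B3 stop@B2
  join B7 pred B5: B5 stop@B2
  B0: DF=∅
  B1: DF={B1}
  B2: DF={B2}
  B3: DF={B2,B7}
  B4: DF={B1}
  B5: DF={B7}
  B6: DF=∅
  B7: DF=∅

DF(B3) = ["B2", "B7"]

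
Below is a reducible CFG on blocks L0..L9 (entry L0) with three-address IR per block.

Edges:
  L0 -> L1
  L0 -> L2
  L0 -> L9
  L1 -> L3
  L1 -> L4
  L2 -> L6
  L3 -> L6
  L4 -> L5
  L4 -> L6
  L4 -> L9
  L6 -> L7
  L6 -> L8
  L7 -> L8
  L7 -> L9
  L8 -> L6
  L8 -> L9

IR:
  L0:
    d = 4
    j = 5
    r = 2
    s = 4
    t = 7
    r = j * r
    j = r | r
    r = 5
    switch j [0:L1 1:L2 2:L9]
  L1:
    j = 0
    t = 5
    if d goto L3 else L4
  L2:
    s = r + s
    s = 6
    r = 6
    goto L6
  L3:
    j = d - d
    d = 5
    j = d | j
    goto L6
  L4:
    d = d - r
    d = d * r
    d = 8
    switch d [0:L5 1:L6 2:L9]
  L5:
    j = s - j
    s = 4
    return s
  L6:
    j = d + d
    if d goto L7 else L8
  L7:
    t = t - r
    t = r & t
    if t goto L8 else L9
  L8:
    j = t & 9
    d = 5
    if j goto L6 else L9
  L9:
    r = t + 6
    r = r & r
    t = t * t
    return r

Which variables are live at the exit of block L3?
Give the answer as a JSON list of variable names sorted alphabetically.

Answer: ["d", "r", "t"]

Working:
Block summaries:
  L0 def {d,j,r,s,t} use ∅
  L1 def {j,t} use {d}
  L2 def {r,s} use {r,s}
  L3 def {d,j} use {d}
  L4 def {d} use {d,r}
  L5 def {j,s} use {j,s}
  L6 def {j} use {d}
  L7 def {t} use {r,t}
  L8 def {d,j} use {t}
  L9 def {r,t} use {t}

Backward fixpoint:
  L0: in=∅ out={d,r,s,t}
  L1: in={d,r,s} out={d,j,r,s,t}
  L2: in={d,r,s,t} out={d,r,t}
  L3: in={d,r,t} out={d,r,t}
  L4: in={d,j,r,s,t} out={d,j,r,s,t}
  L5: in={j,s} out=∅
  L6: in={d,r,t} out={r,t}
  L7: in={r,t} out={r,t}
  L8: in={r,t} out={d,r,t}
  L9: in={t} out=∅

live-out(L3) = ["d", "r", "t"]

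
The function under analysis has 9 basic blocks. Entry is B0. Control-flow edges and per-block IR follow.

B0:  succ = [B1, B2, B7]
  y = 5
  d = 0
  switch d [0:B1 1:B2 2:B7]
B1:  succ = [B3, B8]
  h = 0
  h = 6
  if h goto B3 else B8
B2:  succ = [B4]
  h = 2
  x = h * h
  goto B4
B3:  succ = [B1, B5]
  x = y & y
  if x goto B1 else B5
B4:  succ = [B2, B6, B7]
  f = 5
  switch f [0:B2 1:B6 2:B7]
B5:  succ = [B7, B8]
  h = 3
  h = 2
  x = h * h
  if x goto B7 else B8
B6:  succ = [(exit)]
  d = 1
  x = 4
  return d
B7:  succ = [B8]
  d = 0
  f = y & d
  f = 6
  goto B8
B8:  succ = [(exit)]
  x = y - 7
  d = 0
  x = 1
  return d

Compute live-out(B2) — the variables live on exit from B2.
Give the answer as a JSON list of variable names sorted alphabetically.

Answer: ["y"]

Analysis:
Block summaries:
  B0 def {d,y} use ∅
  B1 def {h} use ∅
  B2 def {h,x} use ∅
  B3 def {x} use {y}
  B4 def {f} use ∅
  B5 def {h,x} use ∅
  B6 def {d,x} use ∅
  B7 def {d,f} use {y}
  B8 def {d,x} use {y}

Backward fixpoint:
  B0 li=∅ lo={y}
  B1 li={y} lo={y}
  B2 li={y} lo={y}
  B3 li={y} lo={y}
  B4 li={y} lo={y}
  B5 li={y} lo={y}
  B6 li=∅ lo=∅
  B7 li={y} lo={y}
  B8 li={y} lo=∅

live-out(B2) = ["y"]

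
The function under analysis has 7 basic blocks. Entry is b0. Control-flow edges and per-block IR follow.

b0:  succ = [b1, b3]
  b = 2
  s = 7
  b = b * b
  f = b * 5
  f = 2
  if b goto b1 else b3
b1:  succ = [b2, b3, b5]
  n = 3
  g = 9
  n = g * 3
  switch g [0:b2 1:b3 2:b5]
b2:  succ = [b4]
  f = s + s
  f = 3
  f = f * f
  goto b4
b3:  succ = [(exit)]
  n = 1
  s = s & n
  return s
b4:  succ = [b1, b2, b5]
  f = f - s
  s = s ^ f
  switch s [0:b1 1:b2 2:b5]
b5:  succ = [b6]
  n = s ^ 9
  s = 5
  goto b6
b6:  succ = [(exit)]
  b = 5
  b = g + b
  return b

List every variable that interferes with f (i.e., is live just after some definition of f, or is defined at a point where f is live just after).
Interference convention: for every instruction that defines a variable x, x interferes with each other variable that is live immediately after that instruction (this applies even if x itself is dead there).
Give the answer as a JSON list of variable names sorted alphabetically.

Per-block:
  b0: {b,f,s} / ∅
  b1: {g,n} / ∅
  b2: {f} / {s}
  b3: {n,s} / {s}
  b4: {f,s} / {f,s}
  b5: {n,s} / {s}
  b6: {b} / {g}

Backward fixpoint:
  b0 li=∅ lo={s}
  b1 li={s} lo={g,s}
  b2 li={g,s} lo={f,g,s}
  b3 li={s} lo=∅
  b4 li={f,g,s} lo={g,s}
  b5 li={g,s} lo={g}
  b6 li={g} lo=∅

Conflict graph:
  b↔{f,g,s}
  f↔{b,g,s}
  g↔{b,f,n,s}
  n↔{g,s}
  s↔{b,f,g,n}

N(f) = ["b", "g", "s"]

Answer: ["b", "g", "s"]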